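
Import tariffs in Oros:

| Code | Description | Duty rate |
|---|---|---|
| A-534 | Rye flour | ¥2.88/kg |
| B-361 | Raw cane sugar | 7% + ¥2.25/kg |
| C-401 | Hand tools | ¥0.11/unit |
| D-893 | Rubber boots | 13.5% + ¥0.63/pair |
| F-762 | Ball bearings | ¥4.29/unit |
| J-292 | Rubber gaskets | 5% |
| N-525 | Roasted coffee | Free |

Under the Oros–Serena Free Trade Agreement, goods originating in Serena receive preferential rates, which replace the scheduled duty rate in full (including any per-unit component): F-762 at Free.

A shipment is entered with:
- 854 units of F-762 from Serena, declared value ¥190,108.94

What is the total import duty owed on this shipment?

¥0.00

Line 1 (F-762, Serena, 854 units, ¥190,108.94):
Base rate for F-762 is ¥4.29/unit.
Origin Serena qualifies under the Oros–Serena agreement and F-762 is covered: preferential rate Free applies instead.
Duty = ¥190,108.94 × 0% = ¥0.00.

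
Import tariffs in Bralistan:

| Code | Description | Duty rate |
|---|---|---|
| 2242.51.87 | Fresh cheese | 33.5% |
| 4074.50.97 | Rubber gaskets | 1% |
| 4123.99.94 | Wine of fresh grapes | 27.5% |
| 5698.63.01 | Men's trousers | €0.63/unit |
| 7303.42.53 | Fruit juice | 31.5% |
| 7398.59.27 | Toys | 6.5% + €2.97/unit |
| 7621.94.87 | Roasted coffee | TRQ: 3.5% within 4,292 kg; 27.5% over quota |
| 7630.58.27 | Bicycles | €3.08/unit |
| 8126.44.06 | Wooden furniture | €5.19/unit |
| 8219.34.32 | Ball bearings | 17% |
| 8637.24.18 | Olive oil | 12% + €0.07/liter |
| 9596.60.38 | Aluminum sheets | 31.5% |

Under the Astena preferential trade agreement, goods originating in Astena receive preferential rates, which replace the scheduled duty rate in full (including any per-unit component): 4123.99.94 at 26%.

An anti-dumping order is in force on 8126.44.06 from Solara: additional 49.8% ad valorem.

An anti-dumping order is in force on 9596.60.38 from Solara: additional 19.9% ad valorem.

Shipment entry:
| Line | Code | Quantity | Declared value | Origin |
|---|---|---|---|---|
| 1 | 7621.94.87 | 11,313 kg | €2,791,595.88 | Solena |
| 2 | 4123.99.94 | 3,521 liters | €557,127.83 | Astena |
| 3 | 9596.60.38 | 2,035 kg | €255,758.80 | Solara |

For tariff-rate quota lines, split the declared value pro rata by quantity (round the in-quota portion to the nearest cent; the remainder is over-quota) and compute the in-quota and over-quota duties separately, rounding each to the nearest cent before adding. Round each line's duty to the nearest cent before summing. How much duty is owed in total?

€789,819.59

Line 1 (7621.94.87, Solena, 11,313 kg, €2,791,595.88):
Code 7621.94.87 is under a tariff-rate quota (threshold 4,292 kg). In-quota: 4,292 kg at 3.5%; over-quota: 7,021 kg at 27.5%.
Pro-rata value split: in-quota = €2,791,595.88 × 4,292/11,313 = €1,059,093.92; over-quota = €2,791,595.88 − €1,059,093.92 = €1,732,501.96.
In-quota duty = €1,059,093.92 × 3.5% = €37,068.29. Over-quota duty = €1,732,501.96 × 27.5% = €476,438.04.
Line duty = €37,068.29 + €476,438.04 = €513,506.33.
Line 2 (4123.99.94, Astena, 3,521 liters, €557,127.83):
Base rate for 4123.99.94 is 27.5%.
Origin Astena qualifies under the Bralistan–Astena agreement and 4123.99.94 is covered: preferential rate 26% applies instead.
Duty = €557,127.83 × 26% = €144,853.24.
Line 3 (9596.60.38, Solara, 2,035 kg, €255,758.80):
Base rate for 9596.60.38 is 31.5%.
Additional duty on 9596.60.38 from Solara: +19.9%. Applied ad valorem rate: 31.5% + 19.9% = 51.4%.
Duty = €255,758.80 × 51.4% = €131,460.02.
Total = €513,506.33 + €144,853.24 + €131,460.02 = €789,819.59.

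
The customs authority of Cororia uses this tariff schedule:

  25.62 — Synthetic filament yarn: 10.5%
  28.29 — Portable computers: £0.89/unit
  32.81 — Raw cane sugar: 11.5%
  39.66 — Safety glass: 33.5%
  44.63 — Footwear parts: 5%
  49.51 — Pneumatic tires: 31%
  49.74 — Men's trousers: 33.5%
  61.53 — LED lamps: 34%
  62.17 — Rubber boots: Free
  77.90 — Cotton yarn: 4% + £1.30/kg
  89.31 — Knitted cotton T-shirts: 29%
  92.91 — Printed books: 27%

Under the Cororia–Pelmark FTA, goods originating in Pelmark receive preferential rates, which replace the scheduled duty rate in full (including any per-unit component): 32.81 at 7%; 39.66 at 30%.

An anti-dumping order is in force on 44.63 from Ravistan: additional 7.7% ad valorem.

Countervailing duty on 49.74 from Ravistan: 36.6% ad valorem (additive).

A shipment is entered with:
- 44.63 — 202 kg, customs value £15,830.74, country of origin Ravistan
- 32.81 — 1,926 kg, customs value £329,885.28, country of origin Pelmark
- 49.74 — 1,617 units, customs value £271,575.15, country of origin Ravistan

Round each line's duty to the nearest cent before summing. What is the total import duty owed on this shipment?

£215,476.65

Line 1 (44.63, Ravistan, 202 kg, £15,830.74):
Base rate for 44.63 is 5%.
Additional duty on 44.63 from Ravistan: +7.7%. Applied ad valorem rate: 5% + 7.7% = 12.7%.
Duty = £15,830.74 × 12.7% = £2,010.50.
Line 2 (32.81, Pelmark, 1,926 kg, £329,885.28):
Base rate for 32.81 is 11.5%.
Origin Pelmark qualifies under the Cororia–Pelmark agreement and 32.81 is covered: preferential rate 7% applies instead.
Duty = £329,885.28 × 7% = £23,091.97.
Line 3 (49.74, Ravistan, 1,617 units, £271,575.15):
Base rate for 49.74 is 33.5%.
Additional duty on 49.74 from Ravistan: +36.6%. Applied ad valorem rate: 33.5% + 36.6% = 70.1%.
Duty = £271,575.15 × 70.1% = £190,374.18.
Total = £2,010.50 + £23,091.97 + £190,374.18 = £215,476.65.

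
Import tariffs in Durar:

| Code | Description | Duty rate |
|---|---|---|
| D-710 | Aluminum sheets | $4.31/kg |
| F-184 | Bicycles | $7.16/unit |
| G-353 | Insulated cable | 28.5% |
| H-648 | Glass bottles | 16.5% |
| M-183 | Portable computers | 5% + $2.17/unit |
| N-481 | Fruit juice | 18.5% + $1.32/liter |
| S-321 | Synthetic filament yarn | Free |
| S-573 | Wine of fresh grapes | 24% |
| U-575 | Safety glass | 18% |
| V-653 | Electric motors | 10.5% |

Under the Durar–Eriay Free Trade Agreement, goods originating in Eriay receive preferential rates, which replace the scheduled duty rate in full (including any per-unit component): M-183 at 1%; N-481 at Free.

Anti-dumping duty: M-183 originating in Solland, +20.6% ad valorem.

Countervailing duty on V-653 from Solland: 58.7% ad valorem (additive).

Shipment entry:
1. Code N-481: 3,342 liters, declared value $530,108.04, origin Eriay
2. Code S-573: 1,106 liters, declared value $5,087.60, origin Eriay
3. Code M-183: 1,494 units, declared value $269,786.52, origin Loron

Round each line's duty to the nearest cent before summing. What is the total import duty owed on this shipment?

Line 1 (N-481, Eriay, 3,342 liters, $530,108.04):
Base rate for N-481 is 18.5% + $1.32/liter.
Origin Eriay qualifies under the Durar–Eriay agreement and N-481 is covered: preferential rate Free applies instead.
Duty = $530,108.04 × 0% = $0.00.
Line 2 (S-573, Eriay, 1,106 liters, $5,087.60):
Base rate for S-573 is 24%.
Origin Eriay is the FTA partner but S-573 is not on the preference list; base rate stands.
Duty = $5,087.60 × 24% = $1,221.02.
Line 3 (M-183, Loron, 1,494 units, $269,786.52):
Base rate for M-183 is 5% + $2.17/unit.
M-183 has an FTA preferential rate, but origin Loron is not Eriay; base rate stands.
The additional-duty order on M-183 targets Solland, not Loron; it does not apply.
Duty = $269,786.52 × 5% + 1,494 × $2.17 = $16,731.31.
Total = $0.00 + $1,221.02 + $16,731.31 = $17,952.33.

$17,952.33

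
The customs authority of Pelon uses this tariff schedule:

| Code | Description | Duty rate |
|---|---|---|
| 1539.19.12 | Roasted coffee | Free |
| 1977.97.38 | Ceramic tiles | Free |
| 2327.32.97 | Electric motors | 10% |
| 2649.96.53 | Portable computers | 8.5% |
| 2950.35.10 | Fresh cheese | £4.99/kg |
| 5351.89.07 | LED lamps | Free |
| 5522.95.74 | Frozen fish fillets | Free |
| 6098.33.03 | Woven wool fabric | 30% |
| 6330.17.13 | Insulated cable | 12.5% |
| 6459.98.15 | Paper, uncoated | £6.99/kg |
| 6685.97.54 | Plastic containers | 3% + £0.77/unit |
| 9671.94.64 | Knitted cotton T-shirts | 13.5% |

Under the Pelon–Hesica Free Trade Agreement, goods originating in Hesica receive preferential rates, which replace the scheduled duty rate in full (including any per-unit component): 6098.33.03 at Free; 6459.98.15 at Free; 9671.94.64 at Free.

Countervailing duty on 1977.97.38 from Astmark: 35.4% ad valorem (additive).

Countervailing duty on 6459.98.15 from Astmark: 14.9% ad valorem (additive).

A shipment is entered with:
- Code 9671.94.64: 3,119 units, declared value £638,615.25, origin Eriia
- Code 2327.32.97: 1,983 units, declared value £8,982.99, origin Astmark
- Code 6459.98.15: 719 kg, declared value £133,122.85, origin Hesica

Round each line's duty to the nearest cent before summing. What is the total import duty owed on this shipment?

Line 1 (9671.94.64, Eriia, 3,119 units, £638,615.25):
Base rate for 9671.94.64 is 13.5%.
9671.94.64 has an FTA preferential rate, but origin Eriia is not Hesica; base rate stands.
Duty = £638,615.25 × 13.5% = £86,213.06.
Line 2 (2327.32.97, Astmark, 1,983 units, £8,982.99):
Base rate for 2327.32.97 is 10%.
Duty = £8,982.99 × 10% = £898.30.
Line 3 (6459.98.15, Hesica, 719 kg, £133,122.85):
Base rate for 6459.98.15 is £6.99/kg.
Origin Hesica qualifies under the Pelon–Hesica agreement and 6459.98.15 is covered: preferential rate Free applies instead.
The additional-duty order on 6459.98.15 targets Astmark, not Hesica; it does not apply.
Duty = £133,122.85 × 0% = £0.00.
Total = £86,213.06 + £898.30 + £0.00 = £87,111.36.

£87,111.36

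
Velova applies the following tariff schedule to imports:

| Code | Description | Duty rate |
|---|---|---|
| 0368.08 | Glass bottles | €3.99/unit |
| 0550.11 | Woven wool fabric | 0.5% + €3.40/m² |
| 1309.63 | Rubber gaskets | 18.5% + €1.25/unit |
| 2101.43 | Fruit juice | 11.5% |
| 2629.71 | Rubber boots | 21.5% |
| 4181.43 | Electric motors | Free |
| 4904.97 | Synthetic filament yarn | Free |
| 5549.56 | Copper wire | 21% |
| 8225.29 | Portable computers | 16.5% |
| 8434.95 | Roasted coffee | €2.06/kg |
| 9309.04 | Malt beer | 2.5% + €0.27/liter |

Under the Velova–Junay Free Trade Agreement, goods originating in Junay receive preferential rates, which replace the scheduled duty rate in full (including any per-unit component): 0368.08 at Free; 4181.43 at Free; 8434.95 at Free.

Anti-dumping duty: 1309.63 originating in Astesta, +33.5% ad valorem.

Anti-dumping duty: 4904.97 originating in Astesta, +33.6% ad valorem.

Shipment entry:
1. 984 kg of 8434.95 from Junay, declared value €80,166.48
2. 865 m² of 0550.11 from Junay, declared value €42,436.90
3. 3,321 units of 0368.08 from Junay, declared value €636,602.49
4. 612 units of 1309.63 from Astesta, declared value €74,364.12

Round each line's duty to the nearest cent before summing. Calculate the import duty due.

€42,587.52

Line 1 (8434.95, Junay, 984 kg, €80,166.48):
Base rate for 8434.95 is €2.06/kg.
Origin Junay qualifies under the Velova–Junay agreement and 8434.95 is covered: preferential rate Free applies instead.
Duty = €80,166.48 × 0% = €0.00.
Line 2 (0550.11, Junay, 865 m², €42,436.90):
Base rate for 0550.11 is 0.5% + €3.40/m².
Origin Junay is the FTA partner but 0550.11 is not on the preference list; base rate stands.
Duty = €42,436.90 × 0.5% + 865 × €3.40 = €3,153.18.
Line 3 (0368.08, Junay, 3,321 units, €636,602.49):
Base rate for 0368.08 is €3.99/unit.
Origin Junay qualifies under the Velova–Junay agreement and 0368.08 is covered: preferential rate Free applies instead.
Duty = €636,602.49 × 0% = €0.00.
Line 4 (1309.63, Astesta, 612 units, €74,364.12):
Base rate for 1309.63 is 18.5% + €1.25/unit.
Additional duty on 1309.63 from Astesta: +33.5%. Applied ad valorem rate: 18.5% + 33.5% = 52%.
Duty = €74,364.12 × 52% + 612 × €1.25 = €39,434.34.
Total = €0.00 + €3,153.18 + €0.00 + €39,434.34 = €42,587.52.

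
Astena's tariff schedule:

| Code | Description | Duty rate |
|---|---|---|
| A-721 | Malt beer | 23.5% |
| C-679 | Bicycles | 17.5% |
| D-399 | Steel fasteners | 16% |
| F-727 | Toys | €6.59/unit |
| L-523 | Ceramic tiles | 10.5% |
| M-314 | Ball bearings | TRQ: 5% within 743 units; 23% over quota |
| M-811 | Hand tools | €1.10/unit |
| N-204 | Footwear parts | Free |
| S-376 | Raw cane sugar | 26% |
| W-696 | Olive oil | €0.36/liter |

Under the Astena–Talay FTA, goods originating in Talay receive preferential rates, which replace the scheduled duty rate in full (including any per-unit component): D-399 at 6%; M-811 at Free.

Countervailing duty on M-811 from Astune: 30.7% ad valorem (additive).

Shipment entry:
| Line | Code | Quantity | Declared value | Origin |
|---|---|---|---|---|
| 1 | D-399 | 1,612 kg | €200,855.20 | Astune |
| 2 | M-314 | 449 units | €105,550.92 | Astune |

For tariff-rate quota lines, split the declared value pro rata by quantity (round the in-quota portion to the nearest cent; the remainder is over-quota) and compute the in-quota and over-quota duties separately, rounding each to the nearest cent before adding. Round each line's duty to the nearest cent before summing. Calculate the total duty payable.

€37,414.38

Line 1 (D-399, Astune, 1,612 kg, €200,855.20):
Base rate for D-399 is 16%.
D-399 has an FTA preferential rate, but origin Astune is not Talay; base rate stands.
Duty = €200,855.20 × 16% = €32,136.83.
Line 2 (M-314, Astune, 449 units, €105,550.92):
Code M-314 is under a tariff-rate quota (threshold 743 units). Quantity 449 units is within the quota, so the in-quota rate 5% applies to the full value.
Duty = €105,550.92 × 5% = €5,277.55.
Total = €32,136.83 + €5,277.55 = €37,414.38.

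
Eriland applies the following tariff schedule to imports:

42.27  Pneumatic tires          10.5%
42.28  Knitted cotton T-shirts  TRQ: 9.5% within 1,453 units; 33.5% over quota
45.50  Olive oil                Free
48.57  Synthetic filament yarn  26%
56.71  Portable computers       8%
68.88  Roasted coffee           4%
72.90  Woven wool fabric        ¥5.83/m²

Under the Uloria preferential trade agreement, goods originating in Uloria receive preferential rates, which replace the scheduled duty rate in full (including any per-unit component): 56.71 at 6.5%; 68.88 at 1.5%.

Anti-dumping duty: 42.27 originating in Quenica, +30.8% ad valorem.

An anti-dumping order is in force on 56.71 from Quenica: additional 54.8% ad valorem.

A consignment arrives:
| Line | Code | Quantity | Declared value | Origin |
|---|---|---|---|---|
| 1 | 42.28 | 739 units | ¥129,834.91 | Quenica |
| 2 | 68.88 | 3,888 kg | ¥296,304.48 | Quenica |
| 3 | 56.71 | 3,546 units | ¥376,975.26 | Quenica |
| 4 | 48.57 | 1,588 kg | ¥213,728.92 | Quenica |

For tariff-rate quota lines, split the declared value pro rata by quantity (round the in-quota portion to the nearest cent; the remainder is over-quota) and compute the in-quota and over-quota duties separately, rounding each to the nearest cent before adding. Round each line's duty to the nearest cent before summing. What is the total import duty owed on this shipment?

¥316,496.48

Line 1 (42.28, Quenica, 739 units, ¥129,834.91):
Code 42.28 is under a tariff-rate quota (threshold 1,453 units). Quantity 739 units is within the quota, so the in-quota rate 9.5% applies to the full value.
Duty = ¥129,834.91 × 9.5% = ¥12,334.32.
Line 2 (68.88, Quenica, 3,888 kg, ¥296,304.48):
Base rate for 68.88 is 4%.
68.88 has an FTA preferential rate, but origin Quenica is not Uloria; base rate stands.
Duty = ¥296,304.48 × 4% = ¥11,852.18.
Line 3 (56.71, Quenica, 3,546 units, ¥376,975.26):
Base rate for 56.71 is 8%.
56.71 has an FTA preferential rate, but origin Quenica is not Uloria; base rate stands.
Additional duty on 56.71 from Quenica: +54.8%. Applied ad valorem rate: 8% + 54.8% = 62.8%.
Duty = ¥376,975.26 × 62.8% = ¥236,740.46.
Line 4 (48.57, Quenica, 1,588 kg, ¥213,728.92):
Base rate for 48.57 is 26%.
Duty = ¥213,728.92 × 26% = ¥55,569.52.
Total = ¥12,334.32 + ¥11,852.18 + ¥236,740.46 + ¥55,569.52 = ¥316,496.48.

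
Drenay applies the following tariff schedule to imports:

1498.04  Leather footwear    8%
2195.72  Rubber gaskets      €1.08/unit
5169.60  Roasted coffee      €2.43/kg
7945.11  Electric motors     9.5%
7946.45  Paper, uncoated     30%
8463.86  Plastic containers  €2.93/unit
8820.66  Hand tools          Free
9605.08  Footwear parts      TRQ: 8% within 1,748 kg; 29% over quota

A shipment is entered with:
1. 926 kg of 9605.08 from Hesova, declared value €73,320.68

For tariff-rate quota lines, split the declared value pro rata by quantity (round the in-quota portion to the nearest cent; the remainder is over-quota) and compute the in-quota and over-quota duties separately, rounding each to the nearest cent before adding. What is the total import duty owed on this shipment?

€5,865.65

Line 1 (9605.08, Hesova, 926 kg, €73,320.68):
Code 9605.08 is under a tariff-rate quota (threshold 1,748 kg). Quantity 926 kg is within the quota, so the in-quota rate 8% applies to the full value.
Duty = €73,320.68 × 8% = €5,865.65.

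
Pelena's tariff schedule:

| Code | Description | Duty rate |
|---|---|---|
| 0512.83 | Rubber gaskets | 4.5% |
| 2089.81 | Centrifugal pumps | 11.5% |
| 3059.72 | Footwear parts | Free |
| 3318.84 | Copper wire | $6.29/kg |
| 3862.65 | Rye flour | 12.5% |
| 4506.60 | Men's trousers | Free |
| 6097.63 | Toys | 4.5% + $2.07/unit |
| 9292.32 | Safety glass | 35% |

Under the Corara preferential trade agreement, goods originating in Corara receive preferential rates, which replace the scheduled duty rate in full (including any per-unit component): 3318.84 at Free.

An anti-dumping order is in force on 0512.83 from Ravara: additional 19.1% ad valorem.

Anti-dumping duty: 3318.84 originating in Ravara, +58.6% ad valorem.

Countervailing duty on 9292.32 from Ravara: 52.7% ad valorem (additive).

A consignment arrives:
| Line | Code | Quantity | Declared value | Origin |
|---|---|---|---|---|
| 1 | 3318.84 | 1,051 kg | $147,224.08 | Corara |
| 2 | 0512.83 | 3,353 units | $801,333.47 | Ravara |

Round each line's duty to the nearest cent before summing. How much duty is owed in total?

Line 1 (3318.84, Corara, 1,051 kg, $147,224.08):
Base rate for 3318.84 is $6.29/kg.
Origin Corara qualifies under the Pelena–Corara agreement and 3318.84 is covered: preferential rate Free applies instead.
The additional-duty order on 3318.84 targets Ravara, not Corara; it does not apply.
Duty = $147,224.08 × 0% = $0.00.
Line 2 (0512.83, Ravara, 3,353 units, $801,333.47):
Base rate for 0512.83 is 4.5%.
Additional duty on 0512.83 from Ravara: +19.1%. Applied ad valorem rate: 4.5% + 19.1% = 23.6%.
Duty = $801,333.47 × 23.6% = $189,114.70.
Total = $0.00 + $189,114.70 = $189,114.70.

$189,114.70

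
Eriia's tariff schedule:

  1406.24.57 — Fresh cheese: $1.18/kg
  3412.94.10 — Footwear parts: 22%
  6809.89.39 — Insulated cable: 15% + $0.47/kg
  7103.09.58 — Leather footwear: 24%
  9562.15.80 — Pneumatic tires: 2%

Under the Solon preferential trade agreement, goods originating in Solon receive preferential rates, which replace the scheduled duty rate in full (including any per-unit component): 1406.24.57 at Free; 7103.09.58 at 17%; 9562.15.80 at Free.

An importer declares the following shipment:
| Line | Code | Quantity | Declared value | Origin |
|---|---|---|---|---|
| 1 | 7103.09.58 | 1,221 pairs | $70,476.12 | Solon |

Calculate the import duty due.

$11,980.94

Line 1 (7103.09.58, Solon, 1,221 pairs, $70,476.12):
Base rate for 7103.09.58 is 24%.
Origin Solon qualifies under the Eriia–Solon agreement and 7103.09.58 is covered: preferential rate 17% applies instead.
Duty = $70,476.12 × 17% = $11,980.94.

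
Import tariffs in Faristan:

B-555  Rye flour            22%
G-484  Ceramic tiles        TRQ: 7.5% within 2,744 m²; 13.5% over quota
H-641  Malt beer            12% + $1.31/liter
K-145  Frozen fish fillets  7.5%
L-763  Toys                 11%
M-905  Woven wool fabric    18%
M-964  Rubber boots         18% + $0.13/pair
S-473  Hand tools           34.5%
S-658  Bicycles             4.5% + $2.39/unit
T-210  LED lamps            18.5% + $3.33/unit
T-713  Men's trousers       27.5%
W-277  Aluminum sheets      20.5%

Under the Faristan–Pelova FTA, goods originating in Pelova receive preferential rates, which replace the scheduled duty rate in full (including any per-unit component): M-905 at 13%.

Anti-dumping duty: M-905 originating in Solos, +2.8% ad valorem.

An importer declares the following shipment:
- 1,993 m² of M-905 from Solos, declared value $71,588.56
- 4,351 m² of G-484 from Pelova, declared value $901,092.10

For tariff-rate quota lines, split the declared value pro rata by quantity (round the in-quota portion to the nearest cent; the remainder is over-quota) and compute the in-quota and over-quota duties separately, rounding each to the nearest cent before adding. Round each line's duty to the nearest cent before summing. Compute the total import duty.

$102,440.91

Line 1 (M-905, Solos, 1,993 m², $71,588.56):
Base rate for M-905 is 18%.
M-905 has an FTA preferential rate, but origin Solos is not Pelova; base rate stands.
Additional duty on M-905 from Solos: +2.8%. Applied ad valorem rate: 18% + 2.8% = 20.8%.
Duty = $71,588.56 × 20.8% = $14,890.42.
Line 2 (G-484, Pelova, 4,351 m², $901,092.10):
Code G-484 is under a tariff-rate quota (threshold 2,744 m²). In-quota: 2,744 m² at 7.5%; over-quota: 1,607 m² at 13.5%.
Pro-rata value split: in-quota = $901,092.10 × 2,744/4,351 = $568,282.40; over-quota = $901,092.10 − $568,282.40 = $332,809.70.
In-quota duty = $568,282.40 × 7.5% = $42,621.18. Over-quota duty = $332,809.70 × 13.5% = $44,929.31.
Line duty = $42,621.18 + $44,929.31 = $87,550.49.
Total = $14,890.42 + $87,550.49 = $102,440.91.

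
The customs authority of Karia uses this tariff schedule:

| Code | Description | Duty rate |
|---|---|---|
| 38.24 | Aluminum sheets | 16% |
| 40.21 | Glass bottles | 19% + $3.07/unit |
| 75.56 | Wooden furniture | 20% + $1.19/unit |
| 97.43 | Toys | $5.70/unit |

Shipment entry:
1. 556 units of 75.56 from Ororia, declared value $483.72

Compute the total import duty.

$758.38

Line 1 (75.56, Ororia, 556 units, $483.72):
Base rate for 75.56 is 20% + $1.19/unit.
Duty = $483.72 × 20% + 556 × $1.19 = $758.38.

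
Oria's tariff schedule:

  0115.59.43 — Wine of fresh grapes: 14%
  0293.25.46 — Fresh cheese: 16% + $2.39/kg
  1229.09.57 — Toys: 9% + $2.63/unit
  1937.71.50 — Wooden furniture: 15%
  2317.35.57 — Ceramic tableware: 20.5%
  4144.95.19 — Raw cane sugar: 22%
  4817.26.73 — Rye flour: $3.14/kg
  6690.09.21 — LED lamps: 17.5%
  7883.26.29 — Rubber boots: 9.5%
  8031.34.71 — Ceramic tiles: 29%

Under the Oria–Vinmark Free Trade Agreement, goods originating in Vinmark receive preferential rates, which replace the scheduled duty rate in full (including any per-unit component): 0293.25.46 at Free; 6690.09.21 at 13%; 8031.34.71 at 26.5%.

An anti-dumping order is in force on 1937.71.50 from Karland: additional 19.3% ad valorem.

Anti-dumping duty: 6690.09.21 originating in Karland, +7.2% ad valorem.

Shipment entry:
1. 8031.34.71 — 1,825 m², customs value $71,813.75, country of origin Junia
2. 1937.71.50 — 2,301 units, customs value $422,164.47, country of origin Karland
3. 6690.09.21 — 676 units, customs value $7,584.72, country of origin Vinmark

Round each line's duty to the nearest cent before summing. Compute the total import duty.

Line 1 (8031.34.71, Junia, 1,825 m², $71,813.75):
Base rate for 8031.34.71 is 29%.
8031.34.71 has an FTA preferential rate, but origin Junia is not Vinmark; base rate stands.
Duty = $71,813.75 × 29% = $20,825.99.
Line 2 (1937.71.50, Karland, 2,301 units, $422,164.47):
Base rate for 1937.71.50 is 15%.
Additional duty on 1937.71.50 from Karland: +19.3%. Applied ad valorem rate: 15% + 19.3% = 34.3%.
Duty = $422,164.47 × 34.3% = $144,802.41.
Line 3 (6690.09.21, Vinmark, 676 units, $7,584.72):
Base rate for 6690.09.21 is 17.5%.
Origin Vinmark qualifies under the Oria–Vinmark agreement and 6690.09.21 is covered: preferential rate 13% applies instead.
The additional-duty order on 6690.09.21 targets Karland, not Vinmark; it does not apply.
Duty = $7,584.72 × 13% = $986.01.
Total = $20,825.99 + $144,802.41 + $986.01 = $166,614.41.

$166,614.41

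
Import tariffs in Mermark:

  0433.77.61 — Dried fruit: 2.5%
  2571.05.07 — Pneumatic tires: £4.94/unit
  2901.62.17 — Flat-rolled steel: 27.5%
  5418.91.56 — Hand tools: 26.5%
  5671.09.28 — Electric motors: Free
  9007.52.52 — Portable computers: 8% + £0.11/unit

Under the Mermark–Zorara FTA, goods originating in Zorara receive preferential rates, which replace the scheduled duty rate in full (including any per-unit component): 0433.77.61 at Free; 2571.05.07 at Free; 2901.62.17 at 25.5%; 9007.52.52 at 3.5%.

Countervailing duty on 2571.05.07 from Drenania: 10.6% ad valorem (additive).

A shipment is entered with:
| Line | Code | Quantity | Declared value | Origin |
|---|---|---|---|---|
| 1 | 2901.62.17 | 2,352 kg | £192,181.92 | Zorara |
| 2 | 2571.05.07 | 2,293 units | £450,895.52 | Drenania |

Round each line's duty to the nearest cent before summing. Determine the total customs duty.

£108,128.74

Line 1 (2901.62.17, Zorara, 2,352 kg, £192,181.92):
Base rate for 2901.62.17 is 27.5%.
Origin Zorara qualifies under the Mermark–Zorara agreement and 2901.62.17 is covered: preferential rate 25.5% applies instead.
Duty = £192,181.92 × 25.5% = £49,006.39.
Line 2 (2571.05.07, Drenania, 2,293 units, £450,895.52):
Base rate for 2571.05.07 is £4.94/unit.
2571.05.07 has an FTA preferential rate, but origin Drenania is not Zorara; base rate stands.
Additional duty on 2571.05.07 from Drenania: +10.6% ad valorem. Applied ad valorem rate = 10.6%.
Duty = £450,895.52 × 10.6% + 2,293 × £4.94 = £59,122.35.
Total = £49,006.39 + £59,122.35 = £108,128.74.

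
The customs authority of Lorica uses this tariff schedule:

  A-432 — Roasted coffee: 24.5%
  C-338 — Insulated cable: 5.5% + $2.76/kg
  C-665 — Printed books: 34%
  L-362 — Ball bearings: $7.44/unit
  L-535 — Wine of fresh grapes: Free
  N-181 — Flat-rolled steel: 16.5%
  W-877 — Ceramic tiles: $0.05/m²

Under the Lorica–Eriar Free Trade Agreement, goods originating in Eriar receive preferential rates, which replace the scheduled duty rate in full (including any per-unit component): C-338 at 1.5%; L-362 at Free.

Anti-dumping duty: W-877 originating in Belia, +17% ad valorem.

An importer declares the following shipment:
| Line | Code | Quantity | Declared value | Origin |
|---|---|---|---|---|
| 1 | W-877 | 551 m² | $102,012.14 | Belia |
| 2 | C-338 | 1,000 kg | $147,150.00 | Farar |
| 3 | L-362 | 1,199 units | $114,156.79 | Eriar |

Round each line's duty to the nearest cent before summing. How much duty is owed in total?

Line 1 (W-877, Belia, 551 m², $102,012.14):
Base rate for W-877 is $0.05/m².
Additional duty on W-877 from Belia: +17% ad valorem. Applied ad valorem rate = 17%.
Duty = $102,012.14 × 17% + 551 × $0.05 = $17,369.61.
Line 2 (C-338, Farar, 1,000 kg, $147,150.00):
Base rate for C-338 is 5.5% + $2.76/kg.
C-338 has an FTA preferential rate, but origin Farar is not Eriar; base rate stands.
Duty = $147,150.00 × 5.5% + 1,000 × $2.76 = $10,853.25.
Line 3 (L-362, Eriar, 1,199 units, $114,156.79):
Base rate for L-362 is $7.44/unit.
Origin Eriar qualifies under the Lorica–Eriar agreement and L-362 is covered: preferential rate Free applies instead.
Duty = $114,156.79 × 0% = $0.00.
Total = $17,369.61 + $10,853.25 + $0.00 = $28,222.86.

$28,222.86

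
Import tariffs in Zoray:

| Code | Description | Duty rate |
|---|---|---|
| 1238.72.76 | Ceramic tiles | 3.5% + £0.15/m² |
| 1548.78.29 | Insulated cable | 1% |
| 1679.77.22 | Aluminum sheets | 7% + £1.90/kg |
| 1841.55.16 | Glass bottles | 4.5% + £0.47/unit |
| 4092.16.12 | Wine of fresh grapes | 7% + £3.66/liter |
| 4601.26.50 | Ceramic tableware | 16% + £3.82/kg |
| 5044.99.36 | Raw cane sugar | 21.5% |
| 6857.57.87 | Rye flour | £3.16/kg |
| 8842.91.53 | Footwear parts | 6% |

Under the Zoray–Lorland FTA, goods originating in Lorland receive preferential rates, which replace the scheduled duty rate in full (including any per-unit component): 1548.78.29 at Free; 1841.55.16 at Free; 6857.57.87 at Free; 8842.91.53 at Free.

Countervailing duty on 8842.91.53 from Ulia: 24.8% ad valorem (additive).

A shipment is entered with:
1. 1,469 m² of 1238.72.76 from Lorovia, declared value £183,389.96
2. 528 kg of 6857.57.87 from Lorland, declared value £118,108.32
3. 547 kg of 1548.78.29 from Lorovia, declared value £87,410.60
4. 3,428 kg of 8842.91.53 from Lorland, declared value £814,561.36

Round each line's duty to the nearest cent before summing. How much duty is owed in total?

Line 1 (1238.72.76, Lorovia, 1,469 m², £183,389.96):
Base rate for 1238.72.76 is 3.5% + £0.15/m².
Duty = £183,389.96 × 3.5% + 1,469 × £0.15 = £6,639.00.
Line 2 (6857.57.87, Lorland, 528 kg, £118,108.32):
Base rate for 6857.57.87 is £3.16/kg.
Origin Lorland qualifies under the Zoray–Lorland agreement and 6857.57.87 is covered: preferential rate Free applies instead.
Duty = £118,108.32 × 0% = £0.00.
Line 3 (1548.78.29, Lorovia, 547 kg, £87,410.60):
Base rate for 1548.78.29 is 1%.
1548.78.29 has an FTA preferential rate, but origin Lorovia is not Lorland; base rate stands.
Duty = £87,410.60 × 1% = £874.11.
Line 4 (8842.91.53, Lorland, 3,428 kg, £814,561.36):
Base rate for 8842.91.53 is 6%.
Origin Lorland qualifies under the Zoray–Lorland agreement and 8842.91.53 is covered: preferential rate Free applies instead.
The additional-duty order on 8842.91.53 targets Ulia, not Lorland; it does not apply.
Duty = £814,561.36 × 0% = £0.00.
Total = £6,639.00 + £0.00 + £874.11 + £0.00 = £7,513.11.

£7,513.11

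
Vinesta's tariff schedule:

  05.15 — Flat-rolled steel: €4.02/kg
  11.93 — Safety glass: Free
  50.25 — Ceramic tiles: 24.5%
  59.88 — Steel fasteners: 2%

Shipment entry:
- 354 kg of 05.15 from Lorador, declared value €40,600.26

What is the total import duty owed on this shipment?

Line 1 (05.15, Lorador, 354 kg, €40,600.26):
Base rate for 05.15 is €4.02/kg.
Duty = 354 × €4.02 = €1,423.08.

€1,423.08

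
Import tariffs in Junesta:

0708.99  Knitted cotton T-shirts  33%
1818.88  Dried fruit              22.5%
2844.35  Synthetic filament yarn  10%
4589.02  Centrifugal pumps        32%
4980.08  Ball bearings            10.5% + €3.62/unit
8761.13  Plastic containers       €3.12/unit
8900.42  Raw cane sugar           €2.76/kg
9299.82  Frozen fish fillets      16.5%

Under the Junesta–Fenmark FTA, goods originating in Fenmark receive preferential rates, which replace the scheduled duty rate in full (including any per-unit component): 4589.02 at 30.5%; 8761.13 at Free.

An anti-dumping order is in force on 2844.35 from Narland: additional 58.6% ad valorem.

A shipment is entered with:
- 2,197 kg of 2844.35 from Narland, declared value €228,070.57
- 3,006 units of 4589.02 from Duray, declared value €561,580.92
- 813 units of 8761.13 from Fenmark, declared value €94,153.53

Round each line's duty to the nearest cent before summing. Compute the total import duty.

Line 1 (2844.35, Narland, 2,197 kg, €228,070.57):
Base rate for 2844.35 is 10%.
Additional duty on 2844.35 from Narland: +58.6%. Applied ad valorem rate: 10% + 58.6% = 68.6%.
Duty = €228,070.57 × 68.6% = €156,456.41.
Line 2 (4589.02, Duray, 3,006 units, €561,580.92):
Base rate for 4589.02 is 32%.
4589.02 has an FTA preferential rate, but origin Duray is not Fenmark; base rate stands.
Duty = €561,580.92 × 32% = €179,705.89.
Line 3 (8761.13, Fenmark, 813 units, €94,153.53):
Base rate for 8761.13 is €3.12/unit.
Origin Fenmark qualifies under the Junesta–Fenmark agreement and 8761.13 is covered: preferential rate Free applies instead.
Duty = €94,153.53 × 0% = €0.00.
Total = €156,456.41 + €179,705.89 + €0.00 = €336,162.30.

€336,162.30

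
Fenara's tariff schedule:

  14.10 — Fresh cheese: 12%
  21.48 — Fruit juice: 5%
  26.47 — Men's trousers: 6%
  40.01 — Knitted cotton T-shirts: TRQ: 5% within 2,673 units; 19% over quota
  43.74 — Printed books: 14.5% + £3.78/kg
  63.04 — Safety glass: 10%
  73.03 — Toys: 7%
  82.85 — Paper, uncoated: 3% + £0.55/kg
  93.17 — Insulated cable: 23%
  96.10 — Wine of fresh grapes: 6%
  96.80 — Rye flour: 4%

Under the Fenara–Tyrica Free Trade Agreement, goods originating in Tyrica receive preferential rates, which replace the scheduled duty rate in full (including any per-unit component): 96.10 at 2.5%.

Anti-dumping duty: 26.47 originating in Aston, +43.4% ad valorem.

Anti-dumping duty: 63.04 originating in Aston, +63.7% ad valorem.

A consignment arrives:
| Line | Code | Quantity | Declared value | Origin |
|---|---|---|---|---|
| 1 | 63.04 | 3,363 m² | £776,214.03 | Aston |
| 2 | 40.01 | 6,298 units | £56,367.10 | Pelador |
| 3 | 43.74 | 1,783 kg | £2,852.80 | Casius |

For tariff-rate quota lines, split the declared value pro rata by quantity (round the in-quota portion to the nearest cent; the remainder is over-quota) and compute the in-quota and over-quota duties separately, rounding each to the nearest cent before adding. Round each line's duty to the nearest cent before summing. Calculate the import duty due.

£586,583.62

Line 1 (63.04, Aston, 3,363 m², £776,214.03):
Base rate for 63.04 is 10%.
Additional duty on 63.04 from Aston: +63.7%. Applied ad valorem rate: 10% + 63.7% = 73.7%.
Duty = £776,214.03 × 73.7% = £572,069.74.
Line 2 (40.01, Pelador, 6,298 units, £56,367.10):
Code 40.01 is under a tariff-rate quota (threshold 2,673 units). In-quota: 2,673 units at 5%; over-quota: 3,625 units at 19%.
Pro-rata value split: in-quota = £56,367.10 × 2,673/6,298 = £23,923.35; over-quota = £56,367.10 − £23,923.35 = £32,443.75.
In-quota duty = £23,923.35 × 5% = £1,196.17. Over-quota duty = £32,443.75 × 19% = £6,164.31.
Line duty = £1,196.17 + £6,164.31 = £7,360.48.
Line 3 (43.74, Casius, 1,783 kg, £2,852.80):
Base rate for 43.74 is 14.5% + £3.78/kg.
Duty = £2,852.80 × 14.5% + 1,783 × £3.78 = £7,153.40.
Total = £572,069.74 + £7,360.48 + £7,153.40 = £586,583.62.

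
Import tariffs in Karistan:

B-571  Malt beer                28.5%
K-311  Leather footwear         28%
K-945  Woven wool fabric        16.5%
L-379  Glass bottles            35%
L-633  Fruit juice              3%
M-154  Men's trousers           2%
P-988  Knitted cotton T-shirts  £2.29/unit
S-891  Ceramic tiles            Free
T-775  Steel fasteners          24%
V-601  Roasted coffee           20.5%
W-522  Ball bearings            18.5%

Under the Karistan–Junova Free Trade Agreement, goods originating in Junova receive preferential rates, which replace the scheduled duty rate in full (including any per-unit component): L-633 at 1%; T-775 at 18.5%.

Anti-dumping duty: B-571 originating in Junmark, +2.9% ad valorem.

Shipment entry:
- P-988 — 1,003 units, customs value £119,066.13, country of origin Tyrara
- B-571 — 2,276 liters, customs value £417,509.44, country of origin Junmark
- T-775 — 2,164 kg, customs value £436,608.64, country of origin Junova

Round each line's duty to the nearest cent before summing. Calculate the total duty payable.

Line 1 (P-988, Tyrara, 1,003 units, £119,066.13):
Base rate for P-988 is £2.29/unit.
Duty = 1,003 × £2.29 = £2,296.87.
Line 2 (B-571, Junmark, 2,276 liters, £417,509.44):
Base rate for B-571 is 28.5%.
Additional duty on B-571 from Junmark: +2.9%. Applied ad valorem rate: 28.5% + 2.9% = 31.4%.
Duty = £417,509.44 × 31.4% = £131,097.96.
Line 3 (T-775, Junova, 2,164 kg, £436,608.64):
Base rate for T-775 is 24%.
Origin Junova qualifies under the Karistan–Junova agreement and T-775 is covered: preferential rate 18.5% applies instead.
Duty = £436,608.64 × 18.5% = £80,772.60.
Total = £2,296.87 + £131,097.96 + £80,772.60 = £214,167.43.

£214,167.43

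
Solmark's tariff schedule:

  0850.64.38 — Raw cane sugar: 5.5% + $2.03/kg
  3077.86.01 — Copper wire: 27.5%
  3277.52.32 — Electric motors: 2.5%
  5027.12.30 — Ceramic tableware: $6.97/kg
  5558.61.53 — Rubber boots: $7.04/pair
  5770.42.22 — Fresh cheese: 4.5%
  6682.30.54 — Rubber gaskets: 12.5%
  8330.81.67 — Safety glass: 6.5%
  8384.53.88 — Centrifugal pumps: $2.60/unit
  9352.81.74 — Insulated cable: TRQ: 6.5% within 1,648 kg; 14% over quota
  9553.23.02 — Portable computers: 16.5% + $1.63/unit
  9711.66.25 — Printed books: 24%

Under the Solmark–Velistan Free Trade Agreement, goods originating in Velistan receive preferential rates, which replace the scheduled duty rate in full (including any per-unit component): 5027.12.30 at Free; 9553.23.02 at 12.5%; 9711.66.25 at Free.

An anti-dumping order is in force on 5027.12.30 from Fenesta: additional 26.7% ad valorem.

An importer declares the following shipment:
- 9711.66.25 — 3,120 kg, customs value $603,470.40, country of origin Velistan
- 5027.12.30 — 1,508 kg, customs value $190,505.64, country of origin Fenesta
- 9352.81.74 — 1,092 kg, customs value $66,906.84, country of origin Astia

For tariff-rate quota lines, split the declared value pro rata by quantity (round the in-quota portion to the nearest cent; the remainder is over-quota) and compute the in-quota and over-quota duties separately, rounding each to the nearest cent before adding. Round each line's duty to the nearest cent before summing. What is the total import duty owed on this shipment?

$65,724.71

Line 1 (9711.66.25, Velistan, 3,120 kg, $603,470.40):
Base rate for 9711.66.25 is 24%.
Origin Velistan qualifies under the Solmark–Velistan agreement and 9711.66.25 is covered: preferential rate Free applies instead.
Duty = $603,470.40 × 0% = $0.00.
Line 2 (5027.12.30, Fenesta, 1,508 kg, $190,505.64):
Base rate for 5027.12.30 is $6.97/kg.
5027.12.30 has an FTA preferential rate, but origin Fenesta is not Velistan; base rate stands.
Additional duty on 5027.12.30 from Fenesta: +26.7% ad valorem. Applied ad valorem rate = 26.7%.
Duty = $190,505.64 × 26.7% + 1,508 × $6.97 = $61,375.77.
Line 3 (9352.81.74, Astia, 1,092 kg, $66,906.84):
Code 9352.81.74 is under a tariff-rate quota (threshold 1,648 kg). Quantity 1,092 kg is within the quota, so the in-quota rate 6.5% applies to the full value.
Duty = $66,906.84 × 6.5% = $4,348.94.
Total = $0.00 + $61,375.77 + $4,348.94 = $65,724.71.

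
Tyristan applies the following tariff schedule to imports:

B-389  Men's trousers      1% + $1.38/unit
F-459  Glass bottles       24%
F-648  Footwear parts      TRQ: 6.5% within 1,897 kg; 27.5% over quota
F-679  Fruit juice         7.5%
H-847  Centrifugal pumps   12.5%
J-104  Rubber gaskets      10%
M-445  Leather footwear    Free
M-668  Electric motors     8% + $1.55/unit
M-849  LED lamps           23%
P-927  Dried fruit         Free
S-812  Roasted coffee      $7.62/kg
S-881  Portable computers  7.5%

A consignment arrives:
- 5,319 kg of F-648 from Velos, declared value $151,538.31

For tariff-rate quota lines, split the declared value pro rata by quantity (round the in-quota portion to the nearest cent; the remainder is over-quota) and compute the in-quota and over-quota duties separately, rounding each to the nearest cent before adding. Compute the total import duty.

Line 1 (F-648, Velos, 5,319 kg, $151,538.31):
Code F-648 is under a tariff-rate quota (threshold 1,897 kg). In-quota: 1,897 kg at 6.5%; over-quota: 3,422 kg at 27.5%.
Pro-rata value split: in-quota = $151,538.31 × 1,897/5,319 = $54,045.53; over-quota = $151,538.31 − $54,045.53 = $97,492.78.
In-quota duty = $54,045.53 × 6.5% = $3,512.96. Over-quota duty = $97,492.78 × 27.5% = $26,810.51.
Line duty = $3,512.96 + $26,810.51 = $30,323.47.

$30,323.47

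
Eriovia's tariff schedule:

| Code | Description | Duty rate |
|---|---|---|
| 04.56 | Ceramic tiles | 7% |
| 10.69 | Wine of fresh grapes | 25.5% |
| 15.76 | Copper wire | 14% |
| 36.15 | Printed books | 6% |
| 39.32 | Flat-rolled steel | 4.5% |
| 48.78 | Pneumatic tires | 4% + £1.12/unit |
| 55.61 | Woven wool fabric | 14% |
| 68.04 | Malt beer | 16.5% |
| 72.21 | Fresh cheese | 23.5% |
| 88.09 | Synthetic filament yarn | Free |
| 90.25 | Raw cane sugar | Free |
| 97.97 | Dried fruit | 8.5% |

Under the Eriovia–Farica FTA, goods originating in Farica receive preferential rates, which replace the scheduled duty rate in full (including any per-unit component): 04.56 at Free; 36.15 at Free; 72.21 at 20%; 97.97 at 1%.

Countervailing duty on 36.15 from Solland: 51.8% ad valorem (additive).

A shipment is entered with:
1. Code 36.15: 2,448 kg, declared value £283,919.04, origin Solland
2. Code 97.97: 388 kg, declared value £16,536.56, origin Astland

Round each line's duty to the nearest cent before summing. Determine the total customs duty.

Line 1 (36.15, Solland, 2,448 kg, £283,919.04):
Base rate for 36.15 is 6%.
36.15 has an FTA preferential rate, but origin Solland is not Farica; base rate stands.
Additional duty on 36.15 from Solland: +51.8%. Applied ad valorem rate: 6% + 51.8% = 57.8%.
Duty = £283,919.04 × 57.8% = £164,105.21.
Line 2 (97.97, Astland, 388 kg, £16,536.56):
Base rate for 97.97 is 8.5%.
97.97 has an FTA preferential rate, but origin Astland is not Farica; base rate stands.
Duty = £16,536.56 × 8.5% = £1,405.61.
Total = £164,105.21 + £1,405.61 = £165,510.82.

£165,510.82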